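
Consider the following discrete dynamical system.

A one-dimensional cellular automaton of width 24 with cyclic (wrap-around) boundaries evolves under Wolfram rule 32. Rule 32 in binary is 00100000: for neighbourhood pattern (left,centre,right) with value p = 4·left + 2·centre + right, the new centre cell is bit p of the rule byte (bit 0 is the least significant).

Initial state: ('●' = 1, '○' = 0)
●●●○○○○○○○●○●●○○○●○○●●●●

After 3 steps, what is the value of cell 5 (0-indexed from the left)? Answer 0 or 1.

0) ●●●○○○○○○○●○●●○○○●○○●●●●
1) ○○○○○○○○○○○●○○○○○○○○○○○○
2) ○○○○○○○○○○○○○○○○○○○○○○○○
3) ○○○○○○○○○○○○○○○○○○○○○○○○

0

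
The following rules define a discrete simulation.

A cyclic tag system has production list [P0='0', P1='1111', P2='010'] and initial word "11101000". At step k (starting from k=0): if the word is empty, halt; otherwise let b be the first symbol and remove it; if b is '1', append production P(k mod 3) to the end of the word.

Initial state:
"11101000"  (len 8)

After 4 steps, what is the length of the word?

12

step 0: "11101000"  (len 8)
step 1: "11010000"  (len 8)
step 2: "10100001111"  (len 11)
step 3: "0100001111010"  (len 13)
step 4: "100001111010"  (len 12)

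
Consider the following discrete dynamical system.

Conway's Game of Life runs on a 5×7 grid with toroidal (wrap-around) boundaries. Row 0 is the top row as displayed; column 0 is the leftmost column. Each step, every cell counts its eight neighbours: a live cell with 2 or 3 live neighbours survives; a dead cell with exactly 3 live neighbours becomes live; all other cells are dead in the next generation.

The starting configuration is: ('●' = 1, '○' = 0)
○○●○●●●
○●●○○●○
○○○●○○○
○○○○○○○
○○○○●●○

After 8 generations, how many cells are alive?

step 0: ○○●○●●●
○●●○○●○
○○○●○○○
○○○○○○○
○○○○●●○
step 1: ○●●○○○●
○●●○○●●
○○●○○○○
○○○○●○○
○○○●●○●
step 2: ○●○○●○●
○○○●○●●
○●●●○●○
○○○○●●○
●○●●●○○
step 3: ○●○○○○●
○●○●○○●
○○●●○○○
○○○○○●●
●●●○○○●
step 4: ○○○○○●●
○●○●○○○
●○●●●●●
○○○●○●●
○●●○○○○
step 5: ●●○○○○○
○●○●○○○
●●○○○○○
○○○○○○○
●○●○●○○
step 6: ●○○●○○○
○○○○○○○
●●●○○○○
●○○○○○○
●○○○○○○
step 7: ○○○○○○○
●○●○○○○
●●○○○○○
●○○○○○●
●●○○○○●
step 8: ○○○○○○●
●○○○○○○
○○○○○○○
○○○○○○○
○●○○○○●

4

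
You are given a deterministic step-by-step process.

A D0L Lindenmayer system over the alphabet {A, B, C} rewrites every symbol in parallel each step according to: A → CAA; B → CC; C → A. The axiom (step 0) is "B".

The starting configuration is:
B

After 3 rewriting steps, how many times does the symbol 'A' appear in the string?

4

k=0  B
k=1  CC
k=2  AA
k=3  CAACAA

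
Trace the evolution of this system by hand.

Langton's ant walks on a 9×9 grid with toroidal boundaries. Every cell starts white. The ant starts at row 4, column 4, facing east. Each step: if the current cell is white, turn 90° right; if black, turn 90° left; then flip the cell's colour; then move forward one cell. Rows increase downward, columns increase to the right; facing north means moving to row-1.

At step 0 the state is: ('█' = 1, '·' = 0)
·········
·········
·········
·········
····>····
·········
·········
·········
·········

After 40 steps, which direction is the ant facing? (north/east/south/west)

east

0) ·········
·········
·········
·········
····>····
·········
·········
·········
·········
1) ·········
·········
·········
·········
····█····
····v····
·········
·········
·········
2) ·········
·········
·········
·········
····█····
···<█····
·········
·········
·········
3) ·········
·········
·········
·········
···^█····
···██····
·········
·········
·········
4) ·········
·········
·········
·········
···█>····
···██····
·········
·········
·········
5) ·········
·········
·········
····^····
···█·····
···██····
·········
·········
·········
6) ·········
·········
·········
····█>···
···█·····
···██····
·········
·········
·········
7) ·········
·········
·········
····██···
···█·v···
···██····
·········
·········
·········
8) ·········
·········
·········
····██···
···█<█···
···██····
·········
·········
·········
9) ·········
·········
·········
····^█···
···███···
···██····
·········
·········
·········
10) ·········
·········
·········
···<·█···
···███···
···██····
·········
·········
·········
11) ·········
·········
···^·····
···█·█···
···███···
···██····
·········
·········
·········
12) ·········
·········
···█>····
···█·█···
···███···
···██····
·········
·········
·········
13) ·········
·········
···██····
···█v█···
···███···
···██····
·········
·········
·········
14) ·········
·········
···██····
···<██···
···███···
···██····
·········
·········
·········
15) ·········
·········
···██····
····██···
···v██···
···██····
·········
·········
·········
16) ·········
·········
···██····
····██···
····>█···
···██····
·········
·········
·········
17) ·········
·········
···██····
····^█···
·····█···
···██····
·········
·········
·········
18) ·········
·········
···██····
···<·█···
·····█···
···██····
·········
·········
·········
19) ·········
·········
···^█····
···█·█···
·····█···
···██····
·········
·········
·········
20) ·········
·········
··<·█····
···█·█···
·····█···
···██····
·········
·········
·········
21) ·········
··^······
··█·█····
···█·█···
·····█···
···██····
·········
·········
·········
22) ·········
··█>·····
··█·█····
···█·█···
·····█···
···██····
·········
·········
·········
23) ·········
··██·····
··█v█····
···█·█···
·····█···
···██····
·········
·········
·········
24) ·········
··██·····
··<██····
···█·█···
·····█···
···██····
·········
·········
·········
25) ·········
··██·····
···██····
··v█·█···
·····█···
···██····
·········
·········
·········
26) ·········
··██·····
···██····
·<██·█···
·····█···
···██····
·········
·········
·········
27) ·········
··██·····
·^·██····
·███·█···
·····█···
···██····
·········
·········
·········
28) ·········
··██·····
·█>██····
·███·█···
·····█···
···██····
·········
·········
·········
29) ·········
··██·····
·████····
·█v█·█···
·····█···
···██····
·········
·········
·········
30) ·········
··██·····
·████····
·█·>·█···
·····█···
···██····
·········
·········
·········
31) ·········
··██·····
·██^█····
·█···█···
·····█···
···██····
·········
·········
·········
32) ·········
··██·····
·█<·█····
·█···█···
·····█···
···██····
·········
·········
·········
33) ·········
··██·····
·█··█····
·█v··█···
·····█···
···██····
·········
·········
·········
34) ·········
··██·····
·█··█····
·<█··█···
·····█···
···██····
·········
·········
·········
35) ·········
··██·····
·█··█····
··█··█···
·v···█···
···██····
·········
·········
·········
36) ·········
··██·····
·█··█····
··█··█···
<█···█···
···██····
·········
·········
·········
37) ·········
··██·····
·█··█····
^·█··█···
██···█···
···██····
·········
·········
·········
38) ·········
··██·····
·█··█····
█>█··█···
██···█···
···██····
·········
·········
·········
39) ·········
··██·····
·█··█····
███··█···
█v···█···
···██····
·········
·········
·········
40) ·········
··██·····
·█··█····
███··█···
█·>··█···
···██····
·········
·········
·········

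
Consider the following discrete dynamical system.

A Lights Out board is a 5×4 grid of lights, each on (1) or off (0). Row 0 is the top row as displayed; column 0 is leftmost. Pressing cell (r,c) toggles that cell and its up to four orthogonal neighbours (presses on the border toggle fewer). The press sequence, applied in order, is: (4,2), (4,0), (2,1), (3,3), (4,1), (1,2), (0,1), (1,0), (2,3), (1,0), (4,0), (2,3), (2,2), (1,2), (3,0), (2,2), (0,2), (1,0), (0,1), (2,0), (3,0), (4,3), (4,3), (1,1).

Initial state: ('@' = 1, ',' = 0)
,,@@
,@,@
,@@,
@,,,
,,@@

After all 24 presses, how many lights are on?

9

k=0  ,,@@
,@,@
,@@,
@,,,
,,@@
k=1  ,,@@
,@,@
,@@,
@,@,
,@,,
k=2  ,,@@
,@,@
,@@,
,,@,
@,,,
k=3  ,,@@
,,,@
@,,,
,@@,
@,,,
k=4  ,,@@
,,,@
@,,@
,@,@
@,,@
k=5  ,,@@
,,,@
@,,@
,,,@
,@@@
k=6  ,,,@
,@@,
@,@@
,,,@
,@@@
k=7  @@@@
,,@,
@,@@
,,,@
,@@@
k=8  ,@@@
@@@,
,,@@
,,,@
,@@@
k=9  ,@@@
@@@@
,,,,
,,,,
,@@@
k=10  @@@@
,,@@
@,,,
,,,,
,@@@
k=11  @@@@
,,@@
@,,,
@,,,
@,@@
k=12  @@@@
,,@,
@,@@
@,,@
@,@@
k=13  @@@@
,,,,
@@,,
@,@@
@,@@
k=14  @@,@
,@@@
@@@,
@,@@
@,@@
k=15  @@,@
,@@@
,@@,
,@@@
,,@@
k=16  @@,@
,@,@
,,,@
,@,@
,,@@
k=17  @,@,
,@@@
,,,@
,@,@
,,@@
k=18  ,,@,
@,@@
@,,@
,@,@
,,@@
k=19  @@,,
@@@@
@,,@
,@,@
,,@@
k=20  @@,,
,@@@
,@,@
@@,@
,,@@
k=21  @@,,
,@@@
@@,@
,,,@
@,@@
k=22  @@,,
,@@@
@@,@
,,,,
@,,,
k=23  @@,,
,@@@
@@,@
,,,@
@,@@
k=24  @,,,
@,,@
@,,@
,,,@
@,@@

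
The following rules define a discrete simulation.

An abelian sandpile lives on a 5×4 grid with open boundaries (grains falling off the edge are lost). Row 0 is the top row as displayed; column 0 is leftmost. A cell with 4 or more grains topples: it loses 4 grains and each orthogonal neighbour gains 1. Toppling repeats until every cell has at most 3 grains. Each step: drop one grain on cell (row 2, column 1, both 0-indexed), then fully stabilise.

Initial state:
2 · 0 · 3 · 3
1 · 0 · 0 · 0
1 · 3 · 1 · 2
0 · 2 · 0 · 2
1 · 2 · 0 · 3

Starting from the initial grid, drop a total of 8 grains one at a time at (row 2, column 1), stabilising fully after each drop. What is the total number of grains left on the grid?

[0] 2 · 0 · 3 · 3
1 · 0 · 0 · 0
1 · 3 · 1 · 2
0 · 2 · 0 · 2
1 · 2 · 0 · 3
[1] 2 · 0 · 3 · 3
1 · 1 · 0 · 0
2 · 0 · 2 · 2
0 · 3 · 0 · 2
1 · 2 · 0 · 3
[2] 2 · 0 · 3 · 3
1 · 1 · 0 · 0
2 · 1 · 2 · 2
0 · 3 · 0 · 2
1 · 2 · 0 · 3
[3] 2 · 0 · 3 · 3
1 · 1 · 0 · 0
2 · 2 · 2 · 2
0 · 3 · 0 · 2
1 · 2 · 0 · 3
[4] 2 · 0 · 3 · 3
1 · 1 · 0 · 0
2 · 3 · 2 · 2
0 · 3 · 0 · 2
1 · 2 · 0 · 3
[5] 2 · 0 · 3 · 3
1 · 2 · 0 · 0
3 · 1 · 3 · 2
1 · 0 · 1 · 2
1 · 3 · 0 · 3
[6] 2 · 0 · 3 · 3
1 · 2 · 0 · 0
3 · 2 · 3 · 2
1 · 0 · 1 · 2
1 · 3 · 0 · 3
[7] 2 · 0 · 3 · 3
1 · 2 · 0 · 0
3 · 3 · 3 · 2
1 · 0 · 1 · 2
1 · 3 · 0 · 3
[8] 2 · 0 · 3 · 3
2 · 3 · 1 · 0
0 · 2 · 0 · 3
2 · 1 · 2 · 2
1 · 3 · 0 · 3

33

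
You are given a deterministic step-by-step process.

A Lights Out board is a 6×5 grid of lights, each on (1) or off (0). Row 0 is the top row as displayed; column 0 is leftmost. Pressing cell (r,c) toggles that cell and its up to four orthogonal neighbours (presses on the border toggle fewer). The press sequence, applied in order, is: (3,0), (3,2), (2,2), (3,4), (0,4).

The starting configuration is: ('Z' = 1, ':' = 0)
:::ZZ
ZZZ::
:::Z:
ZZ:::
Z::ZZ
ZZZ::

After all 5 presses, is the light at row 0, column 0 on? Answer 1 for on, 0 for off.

0) :::ZZ
ZZZ::
:::Z:
ZZ:::
Z::ZZ
ZZZ::
1) :::ZZ
ZZZ::
Z::Z:
:::::
:::ZZ
ZZZ::
2) :::ZZ
ZZZ::
Z:ZZ:
:ZZZ:
::ZZZ
ZZZ::
3) :::ZZ
ZZ:::
ZZ:::
:Z:Z:
::ZZZ
ZZZ::
4) :::ZZ
ZZ:::
ZZ::Z
:Z::Z
::ZZ:
ZZZ::
5) :::::
ZZ::Z
ZZ::Z
:Z::Z
::ZZ:
ZZZ::

0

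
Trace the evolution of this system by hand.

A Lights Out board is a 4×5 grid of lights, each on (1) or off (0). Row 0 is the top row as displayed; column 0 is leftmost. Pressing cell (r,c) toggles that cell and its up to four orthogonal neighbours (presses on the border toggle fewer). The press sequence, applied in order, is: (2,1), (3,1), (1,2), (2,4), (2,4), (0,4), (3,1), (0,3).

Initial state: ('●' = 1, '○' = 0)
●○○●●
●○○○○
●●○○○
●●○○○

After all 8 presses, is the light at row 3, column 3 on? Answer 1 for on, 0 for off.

t=0: ●○○●●
●○○○○
●●○○○
●●○○○
t=1: ●○○●●
●●○○○
○○●○○
●○○○○
t=2: ●○○●●
●●○○○
○●●○○
○●●○○
t=3: ●○●●●
●○●●○
○●○○○
○●●○○
t=4: ●○●●●
●○●●●
○●○●●
○●●○●
t=5: ●○●●●
●○●●○
○●○○○
○●●○○
t=6: ●○●○○
●○●●●
○●○○○
○●●○○
t=7: ●○●○○
●○●●●
○○○○○
●○○○○
t=8: ●○○●●
●○●○●
○○○○○
●○○○○

0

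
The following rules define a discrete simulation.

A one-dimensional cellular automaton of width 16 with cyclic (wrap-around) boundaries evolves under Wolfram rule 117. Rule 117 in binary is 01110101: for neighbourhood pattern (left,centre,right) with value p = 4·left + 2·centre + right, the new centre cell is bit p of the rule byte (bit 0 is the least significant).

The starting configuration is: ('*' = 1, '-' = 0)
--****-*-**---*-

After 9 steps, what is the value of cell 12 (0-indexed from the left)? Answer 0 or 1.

[0] --****-*-**---*-
[1] *----****-***-**
[2] ****----**--**--
[3] ---****--**--**-
[4] **----**--**--**
[5] -****--**--**---
[6] ----**--**--****
[7] ***--**--**----*
[8] --**--**--****--
[9] *--**--**----***

0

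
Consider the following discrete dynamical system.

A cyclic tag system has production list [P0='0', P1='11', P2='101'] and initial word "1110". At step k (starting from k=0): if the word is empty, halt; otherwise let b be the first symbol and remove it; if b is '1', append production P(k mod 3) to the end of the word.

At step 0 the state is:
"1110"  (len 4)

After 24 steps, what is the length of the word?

gen 0: "1110"  (len 4)
gen 1: "1100"  (len 4)
gen 2: "10011"  (len 5)
gen 3: "0011101"  (len 7)
gen 4: "011101"  (len 6)
gen 5: "11101"  (len 5)
gen 6: "1101101"  (len 7)
gen 7: "1011010"  (len 7)
gen 8: "01101011"  (len 8)
gen 9: "1101011"  (len 7)
gen 10: "1010110"  (len 7)
gen 11: "01011011"  (len 8)
gen 12: "1011011"  (len 7)
gen 13: "0110110"  (len 7)
gen 14: "110110"  (len 6)
gen 15: "10110101"  (len 8)
gen 16: "01101010"  (len 8)
gen 17: "1101010"  (len 7)
gen 18: "101010101"  (len 9)
gen 19: "010101010"  (len 9)
gen 20: "10101010"  (len 8)
gen 21: "0101010101"  (len 10)
gen 22: "101010101"  (len 9)
gen 23: "0101010111"  (len 10)
gen 24: "101010111"  (len 9)

9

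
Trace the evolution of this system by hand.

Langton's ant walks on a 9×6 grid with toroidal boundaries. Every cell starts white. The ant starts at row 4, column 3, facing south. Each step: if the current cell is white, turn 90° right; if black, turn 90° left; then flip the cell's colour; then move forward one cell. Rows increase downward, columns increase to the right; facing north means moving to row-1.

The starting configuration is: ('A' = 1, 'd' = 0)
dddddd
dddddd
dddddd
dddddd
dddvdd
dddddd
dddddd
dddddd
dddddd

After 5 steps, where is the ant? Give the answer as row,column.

0) dddddd
dddddd
dddddd
dddddd
dddvdd
dddddd
dddddd
dddddd
dddddd
1) dddddd
dddddd
dddddd
dddddd
dd<Add
dddddd
dddddd
dddddd
dddddd
2) dddddd
dddddd
dddddd
dd^ddd
ddAAdd
dddddd
dddddd
dddddd
dddddd
3) dddddd
dddddd
dddddd
ddA>dd
ddAAdd
dddddd
dddddd
dddddd
dddddd
4) dddddd
dddddd
dddddd
ddAAdd
ddAvdd
dddddd
dddddd
dddddd
dddddd
5) dddddd
dddddd
dddddd
ddAAdd
ddAd>d
dddddd
dddddd
dddddd
dddddd

4,4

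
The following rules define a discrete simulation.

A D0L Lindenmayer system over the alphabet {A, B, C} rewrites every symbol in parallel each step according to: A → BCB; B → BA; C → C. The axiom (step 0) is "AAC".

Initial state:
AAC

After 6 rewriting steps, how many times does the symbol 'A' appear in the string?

44

k=0  AAC
k=1  BCBBCBC
k=2  BACBABACBAC
k=3  BABCBCBABCBBABCBCBABCBC
k=4  BABCBBACBACBABCBBACBABABCBBACBACBABCBBACBAC
k=5  BABCBBACBABABCBCBABCBCBABCBBACBABABCBCBABCBBABCBBACBABABCBCBABCBCBABCBBACBABABCBCBABCBC
k=6  BABCBBACBABABCBCBABCBBABCBBACBACBABCBBACBACBABCBBACBABABCB…CBACBABCBBACBACBABCBBACBABABCBCBABCBBABCBBACBACBABCBBACBAC  (len 171)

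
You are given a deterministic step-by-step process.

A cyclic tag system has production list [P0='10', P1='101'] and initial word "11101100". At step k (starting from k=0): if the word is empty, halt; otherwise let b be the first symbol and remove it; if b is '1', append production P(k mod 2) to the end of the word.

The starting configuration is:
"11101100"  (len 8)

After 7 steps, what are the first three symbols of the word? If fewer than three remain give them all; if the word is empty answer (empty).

010

[0] "11101100"  (len 8)
[1] "110110010"  (len 9)
[2] "10110010101"  (len 11)
[3] "011001010110"  (len 12)
[4] "11001010110"  (len 11)
[5] "100101011010"  (len 12)
[6] "00101011010101"  (len 14)
[7] "0101011010101"  (len 13)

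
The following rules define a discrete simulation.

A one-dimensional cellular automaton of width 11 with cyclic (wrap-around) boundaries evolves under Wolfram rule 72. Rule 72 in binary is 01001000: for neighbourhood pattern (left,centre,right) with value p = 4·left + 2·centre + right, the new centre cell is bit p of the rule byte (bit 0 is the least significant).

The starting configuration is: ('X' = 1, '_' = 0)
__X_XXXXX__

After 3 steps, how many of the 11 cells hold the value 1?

0

t=0: __X_XXXXX__
t=1: ____X___X__
t=2: ___________
t=3: ___________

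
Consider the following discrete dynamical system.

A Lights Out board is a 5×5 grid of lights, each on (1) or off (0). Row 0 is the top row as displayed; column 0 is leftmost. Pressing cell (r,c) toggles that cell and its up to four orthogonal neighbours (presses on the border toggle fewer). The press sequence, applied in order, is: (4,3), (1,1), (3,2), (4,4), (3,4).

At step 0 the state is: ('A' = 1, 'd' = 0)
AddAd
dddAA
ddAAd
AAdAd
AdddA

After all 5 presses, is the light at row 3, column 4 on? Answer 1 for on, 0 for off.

t=0: AddAd
dddAA
ddAAd
AAdAd
AdddA
t=1: AddAd
dddAA
ddAAd
AAddd
AdAAd
t=2: AAdAd
AAAAA
dAAAd
AAddd
AdAAd
t=3: AAdAd
AAAAA
dAdAd
AdAAd
AddAd
t=4: AAdAd
AAAAA
dAdAd
AdAAA
AdddA
t=5: AAdAd
AAAAA
dAdAA
AdAdd
Adddd

0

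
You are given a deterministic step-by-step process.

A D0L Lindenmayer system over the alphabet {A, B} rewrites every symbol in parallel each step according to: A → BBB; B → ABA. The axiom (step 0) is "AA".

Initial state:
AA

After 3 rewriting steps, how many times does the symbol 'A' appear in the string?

0) AA
1) BBBBBB
2) ABAABAABAABAABAABA
3) BBBABABBBBBBABABBBBBBABABBBBBBABABBBBBBABABBBBBBABABBB

12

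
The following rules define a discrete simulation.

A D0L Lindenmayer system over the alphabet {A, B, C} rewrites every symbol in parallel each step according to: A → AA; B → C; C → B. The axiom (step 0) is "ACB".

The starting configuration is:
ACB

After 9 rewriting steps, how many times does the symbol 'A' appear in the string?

512

gen 0: ACB
gen 1: AABC
gen 2: AAAACB
gen 3: AAAAAAAABC
gen 4: AAAAAAAAAAAAAAAACB
gen 5: AAAAAAAAAAAAAAAAAAAAAAAAAAAAAAAABC
gen 6: AAAAAAAAAAAAAAAAAAAAAAAAAAAAAAAAAAAAAAAAAAAAAAAAAAAAAAAAAAAAAAAACB
gen 7: AAAAAAAAAAAAAAAAAAAAAAAAAAAAAAAAAAAAAAAAAAAAAAAAAAAAAAAAAA…AAAAAAAAAAAAAAAAAAAAAAAAAAAAAAAAAAAAAAAAAAAAAAAAAAAAAAAABC  (len 130)
gen 8: AAAAAAAAAAAAAAAAAAAAAAAAAAAAAAAAAAAAAAAAAAAAAAAAAAAAAAAAAA…AAAAAAAAAAAAAAAAAAAAAAAAAAAAAAAAAAAAAAAAAAAAAAAAAAAAAAAACB  (len 258)
gen 9: AAAAAAAAAAAAAAAAAAAAAAAAAAAAAAAAAAAAAAAAAAAAAAAAAAAAAAAAAA…AAAAAAAAAAAAAAAAAAAAAAAAAAAAAAAAAAAAAAAAAAAAAAAAAAAAAAAABC  (len 514)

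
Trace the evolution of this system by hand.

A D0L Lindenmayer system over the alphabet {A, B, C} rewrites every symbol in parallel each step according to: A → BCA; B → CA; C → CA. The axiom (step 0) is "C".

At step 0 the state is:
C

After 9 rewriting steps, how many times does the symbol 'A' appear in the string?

k=0  C
k=1  CA
k=2  CABCA
k=3  CABCACACABCA
k=4  CABCACACABCACABCACABCACACABCA
k=5  CABCACACABCACABCACABCACACABCACABCACACABCACABCACACABCACABCACABCACACABCA
k=6  CABCACACABCACABCACABCACACABCACABCACACABCACABCACACABCACABCA…CABCACABCACACABCACABCACACABCACABCACACABCACABCACABCACACABCA  (len 169)
k=7  CABCACACABCACABCACABCACACABCACABCACACABCACABCACACABCACABCA…CABCACABCACACABCACABCACACABCACABCACACABCACABCACABCACACABCA  (len 408)
k=8  CABCACACABCACABCACABCACACABCACABCACACABCACABCACACABCACABCA…CABCACABCACACABCACABCACACABCACABCACACABCACABCACABCACACABCA  (len 985)
k=9  CABCACACABCACABCACABCACACABCACABCACACABCACABCACACABCACABCA…CABCACABCACACABCACABCACACABCACABCACACABCACABCACABCACACABCA  (len 2378)

985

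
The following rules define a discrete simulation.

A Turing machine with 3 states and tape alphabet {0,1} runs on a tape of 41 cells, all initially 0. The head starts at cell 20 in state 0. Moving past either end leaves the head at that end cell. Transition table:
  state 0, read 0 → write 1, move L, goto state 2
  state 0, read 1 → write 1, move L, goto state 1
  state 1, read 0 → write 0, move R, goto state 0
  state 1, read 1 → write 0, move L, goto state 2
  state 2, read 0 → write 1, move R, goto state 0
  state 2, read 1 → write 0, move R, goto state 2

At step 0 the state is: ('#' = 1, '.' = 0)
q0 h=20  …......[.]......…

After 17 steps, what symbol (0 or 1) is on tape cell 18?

0

k=0  q0 h=20  …......[.]......…
k=1  q2 h=19  …......[.]#.....…
k=2  q0 h=20  ….....#[#]......…
k=3  q1 h=19  …......[#]#.....…
k=4  q2 h=18  …......[.].#....…
k=5  q0 h=19  ….....#[.]#.....…
k=6  q2 h=18  …......[#]##....…
k=7  q2 h=19  …......[#]#.....…
k=8  q2 h=20  …......[#]......…
k=9  q2 h=21  …......[.]......…
k=10  q0 h=22  ….....#[.]......…
k=11  q2 h=21  …......[#]#.....…
k=12  q2 h=22  …......[#]......…
k=13  q2 h=23  …......[.]......…
k=14  q0 h=24  ….....#[.]......…
k=15  q2 h=23  …......[#]#.....…
k=16  q2 h=24  …......[#]......…
k=17  q2 h=25  …......[.]......…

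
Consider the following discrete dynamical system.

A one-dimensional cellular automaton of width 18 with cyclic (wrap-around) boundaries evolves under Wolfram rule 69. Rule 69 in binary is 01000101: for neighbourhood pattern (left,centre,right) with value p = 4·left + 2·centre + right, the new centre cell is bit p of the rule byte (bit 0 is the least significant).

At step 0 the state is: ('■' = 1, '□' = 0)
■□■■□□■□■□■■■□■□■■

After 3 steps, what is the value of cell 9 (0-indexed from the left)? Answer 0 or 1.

0

[0] ■□■■□□■□■□■■■□■□■■
[1] ■□□■□□■□■□□□■□■□□□
[2] ■□□■□□■□■□■□■□■□■□
[3] ■□□■□□■□■□■□■□■□■□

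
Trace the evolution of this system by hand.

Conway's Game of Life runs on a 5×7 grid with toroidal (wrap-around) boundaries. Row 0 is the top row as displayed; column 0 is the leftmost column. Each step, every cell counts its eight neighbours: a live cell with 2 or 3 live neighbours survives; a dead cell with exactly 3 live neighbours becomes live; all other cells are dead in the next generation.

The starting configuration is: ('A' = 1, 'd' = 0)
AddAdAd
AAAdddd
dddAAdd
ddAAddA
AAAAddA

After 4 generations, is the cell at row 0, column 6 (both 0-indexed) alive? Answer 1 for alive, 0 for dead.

[0] AddAdAd
AAAdddd
dddAAdd
ddAAddA
AAAAddA
[1] dddAAdd
AAAdddA
AdddAdd
dddddAA
dddddAd
[2] AAAAAAA
AAAdAAA
ddddddd
ddddAAA
dddddAA
[3] ddddddd
ddddddd
dAdAddd
ddddAdA
dAAdddd
[4] ddddddd
ddddddd
ddddddd
AAdAddd
ddddddd

0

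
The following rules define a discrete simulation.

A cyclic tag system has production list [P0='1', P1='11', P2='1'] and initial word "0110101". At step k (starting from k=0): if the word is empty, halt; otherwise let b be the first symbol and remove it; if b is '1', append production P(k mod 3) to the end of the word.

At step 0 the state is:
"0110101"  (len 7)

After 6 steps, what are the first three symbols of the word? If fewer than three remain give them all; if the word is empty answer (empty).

111

step 0: "0110101"  (len 7)
step 1: "110101"  (len 6)
step 2: "1010111"  (len 7)
step 3: "0101111"  (len 7)
step 4: "101111"  (len 6)
step 5: "0111111"  (len 7)
step 6: "111111"  (len 6)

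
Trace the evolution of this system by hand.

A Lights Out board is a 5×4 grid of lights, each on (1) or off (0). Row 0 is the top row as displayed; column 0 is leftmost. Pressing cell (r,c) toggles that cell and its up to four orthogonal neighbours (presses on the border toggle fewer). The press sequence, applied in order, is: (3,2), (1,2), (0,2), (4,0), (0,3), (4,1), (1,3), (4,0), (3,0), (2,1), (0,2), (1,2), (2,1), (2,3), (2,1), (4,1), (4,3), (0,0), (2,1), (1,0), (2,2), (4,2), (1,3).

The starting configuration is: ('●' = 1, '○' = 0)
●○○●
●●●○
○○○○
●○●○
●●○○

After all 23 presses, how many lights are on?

8

step 0: ●○○●
●●●○
○○○○
●○●○
●●○○
step 1: ●○○●
●●●○
○○●○
●●○●
●●●○
step 2: ●○●●
●○○●
○○○○
●●○●
●●●○
step 3: ●●○○
●○●●
○○○○
●●○●
●●●○
step 4: ●●○○
●○●●
○○○○
○●○●
○○●○
step 5: ●●●●
●○●○
○○○○
○●○●
○○●○
step 6: ●●●●
●○●○
○○○○
○○○●
●●○○
step 7: ●●●○
●○○●
○○○●
○○○●
●●○○
step 8: ●●●○
●○○●
○○○●
●○○●
○○○○
step 9: ●●●○
●○○●
●○○●
○●○●
●○○○
step 10: ●●●○
●●○●
○●●●
○○○●
●○○○
step 11: ●○○●
●●●●
○●●●
○○○●
●○○○
step 12: ●○●●
●○○○
○●○●
○○○●
●○○○
step 13: ●○●●
●●○○
●○●●
○●○●
●○○○
step 14: ●○●●
●●○●
●○○○
○●○○
●○○○
step 15: ●○●●
●○○●
○●●○
○○○○
●○○○
step 16: ●○●●
●○○●
○●●○
○●○○
○●●○
step 17: ●○●●
●○○●
○●●○
○●○●
○●○●
step 18: ○●●●
○○○●
○●●○
○●○●
○●○●
step 19: ○●●●
○●○●
●○○○
○○○●
○●○●
step 20: ●●●●
●○○●
○○○○
○○○●
○●○●
step 21: ●●●●
●○●●
○●●●
○○●●
○●○●
step 22: ●●●●
●○●●
○●●●
○○○●
○○●○
step 23: ●●●○
●○○○
○●●○
○○○●
○○●○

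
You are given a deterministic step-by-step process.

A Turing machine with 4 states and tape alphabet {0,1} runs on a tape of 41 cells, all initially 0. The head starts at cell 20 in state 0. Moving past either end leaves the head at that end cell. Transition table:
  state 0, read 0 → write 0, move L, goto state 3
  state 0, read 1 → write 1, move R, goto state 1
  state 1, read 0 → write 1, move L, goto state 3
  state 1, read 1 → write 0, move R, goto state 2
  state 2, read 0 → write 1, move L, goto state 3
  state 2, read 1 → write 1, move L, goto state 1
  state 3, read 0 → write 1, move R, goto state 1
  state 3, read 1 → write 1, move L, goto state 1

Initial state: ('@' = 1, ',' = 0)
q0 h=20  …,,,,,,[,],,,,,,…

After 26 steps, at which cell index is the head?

[0] q0 h=20  …,,,,,,[,],,,,,,…
[1] q3 h=19  …,,,,,,[,],,,,,,…
[2] q1 h=20  …,,,,,@[,],,,,,,…
[3] q3 h=19  …,,,,,,[@]@,,,,,…
[4] q1 h=18  …,,,,,,[,]@@,,,,…
[5] q3 h=17  …,,,,,,[,]@@@,,,…
[6] q1 h=18  …,,,,,@[@]@@,,,,…
[7] q2 h=19  …,,,,@,[@]@,,,,,…
[8] q1 h=18  …,,,,,@[,]@@,,,,…
[9] q3 h=17  …,,,,,,[@]@@@,,,…
[10] q1 h=16  …,,,,,,[,]@@@@,,…
[11] q3 h=15  …,,,,,,[,]@@@@@,…
[12] q1 h=16  …,,,,,@[@]@@@@,,…
[13] q2 h=17  …,,,,@,[@]@@@,,,…
[14] q1 h=16  …,,,,,@[,]@@@@,,…
[15] q3 h=15  …,,,,,,[@]@@@@@,…
[16] q1 h=14  …,,,,,,[,]@@@@@@…
[17] q3 h=13  …,,,,,,[,]@@@@@@…
[18] q1 h=14  …,,,,,@[@]@@@@@@…
[19] q2 h=15  …,,,,@,[@]@@@@@,…
[20] q1 h=14  …,,,,,@[,]@@@@@@…
[21] q3 h=13  …,,,,,,[@]@@@@@@…
[22] q1 h=12  …,,,,,,[,]@@@@@@…
[23] q3 h=11  …,,,,,,[,]@@@@@@…
[24] q1 h=12  …,,,,,@[@]@@@@@@…
[25] q2 h=13  …,,,,@,[@]@@@@@@…
[26] q1 h=12  …,,,,,@[,]@@@@@@…

12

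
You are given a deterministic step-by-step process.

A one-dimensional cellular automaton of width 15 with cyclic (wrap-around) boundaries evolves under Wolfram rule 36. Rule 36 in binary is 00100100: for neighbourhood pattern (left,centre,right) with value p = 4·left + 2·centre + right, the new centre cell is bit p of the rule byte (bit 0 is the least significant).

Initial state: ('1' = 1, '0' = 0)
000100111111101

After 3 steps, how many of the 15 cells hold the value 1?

[0] 000100111111101
[1] 000100000000011
[2] 000100000000000
[3] 000100000000000

1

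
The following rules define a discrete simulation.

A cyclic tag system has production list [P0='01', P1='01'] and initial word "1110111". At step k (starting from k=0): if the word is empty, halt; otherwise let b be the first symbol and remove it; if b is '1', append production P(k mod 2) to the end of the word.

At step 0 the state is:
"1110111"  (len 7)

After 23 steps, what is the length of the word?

0) "1110111"  (len 7)
1) "11011101"  (len 8)
2) "101110101"  (len 9)
3) "0111010101"  (len 10)
4) "111010101"  (len 9)
5) "1101010101"  (len 10)
6) "10101010101"  (len 11)
7) "010101010101"  (len 12)
8) "10101010101"  (len 11)
9) "010101010101"  (len 12)
10) "10101010101"  (len 11)
11) "010101010101"  (len 12)
12) "10101010101"  (len 11)
13) "010101010101"  (len 12)
14) "10101010101"  (len 11)
15) "010101010101"  (len 12)
16) "10101010101"  (len 11)
17) "010101010101"  (len 12)
18) "10101010101"  (len 11)
19) "010101010101"  (len 12)
20) "10101010101"  (len 11)
21) "010101010101"  (len 12)
22) "10101010101"  (len 11)
23) "010101010101"  (len 12)

12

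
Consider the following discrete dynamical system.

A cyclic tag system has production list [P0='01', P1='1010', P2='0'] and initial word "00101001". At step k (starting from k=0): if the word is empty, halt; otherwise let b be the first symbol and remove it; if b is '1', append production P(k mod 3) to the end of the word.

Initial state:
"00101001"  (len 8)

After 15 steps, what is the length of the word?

9

step 0: "00101001"  (len 8)
step 1: "0101001"  (len 7)
step 2: "101001"  (len 6)
step 3: "010010"  (len 6)
step 4: "10010"  (len 5)
step 5: "00101010"  (len 8)
step 6: "0101010"  (len 7)
step 7: "101010"  (len 6)
step 8: "010101010"  (len 9)
step 9: "10101010"  (len 8)
step 10: "010101001"  (len 9)
step 11: "10101001"  (len 8)
step 12: "01010010"  (len 8)
step 13: "1010010"  (len 7)
step 14: "0100101010"  (len 10)
step 15: "100101010"  (len 9)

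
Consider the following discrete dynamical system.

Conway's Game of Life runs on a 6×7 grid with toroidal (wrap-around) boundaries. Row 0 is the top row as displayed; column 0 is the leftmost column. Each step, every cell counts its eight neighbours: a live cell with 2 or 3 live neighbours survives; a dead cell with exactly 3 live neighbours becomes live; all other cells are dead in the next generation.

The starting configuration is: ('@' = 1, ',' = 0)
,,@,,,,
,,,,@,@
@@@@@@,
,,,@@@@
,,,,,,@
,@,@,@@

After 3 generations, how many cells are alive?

15

step 0: ,,@,,,,
,,,,@,@
@@@@@@,
,,,@@@@
,,,,,,@
,@,@,@@
step 1: @,@@@,@
@,,,@,@
@@@,,,,
,@,,,,,
,,@@,,,
@,@,,@@
step 2: ,,@,@,,
,,,,@,,
,,@,,,@
@,,@,,,
@,@@,,@
@,,,,@,
step 3: ,,,@@@,
,,,,,@,
,,,@,,,
@,,@,,,
@,@@@,,
@,@,@@,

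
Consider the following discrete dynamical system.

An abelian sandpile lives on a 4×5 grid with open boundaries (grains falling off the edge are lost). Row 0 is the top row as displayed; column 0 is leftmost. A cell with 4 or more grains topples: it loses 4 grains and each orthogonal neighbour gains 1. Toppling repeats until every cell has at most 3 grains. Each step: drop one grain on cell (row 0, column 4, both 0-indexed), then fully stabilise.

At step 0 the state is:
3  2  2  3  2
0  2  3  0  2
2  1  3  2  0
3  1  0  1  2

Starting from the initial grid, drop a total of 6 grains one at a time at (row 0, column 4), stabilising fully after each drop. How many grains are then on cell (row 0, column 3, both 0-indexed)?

0) 3  2  2  3  2
0  2  3  0  2
2  1  3  2  0
3  1  0  1  2
1) 3  2  2  3  3
0  2  3  0  2
2  1  3  2  0
3  1  0  1  2
2) 3  2  3  0  1
0  2  3  1  3
2  1  3  2  0
3  1  0  1  2
3) 3  2  3  0  2
0  2  3  1  3
2  1  3  2  0
3  1  0  1  2
4) 3  2  3  0  3
0  2  3  1  3
2  1  3  2  0
3  1  0  1  2
5) 3  2  3  1  1
0  2  3  2  0
2  1  3  2  1
3  1  0  1  2
6) 3  2  3  1  2
0  2  3  2  0
2  1  3  2  1
3  1  0  1  2

1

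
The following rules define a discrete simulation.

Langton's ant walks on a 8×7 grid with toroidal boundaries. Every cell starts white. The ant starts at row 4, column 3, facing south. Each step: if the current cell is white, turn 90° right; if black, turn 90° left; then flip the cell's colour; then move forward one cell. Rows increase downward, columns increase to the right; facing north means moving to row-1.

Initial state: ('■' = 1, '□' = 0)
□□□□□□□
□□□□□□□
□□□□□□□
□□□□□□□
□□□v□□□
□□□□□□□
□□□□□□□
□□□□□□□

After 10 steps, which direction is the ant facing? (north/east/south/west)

north

step 0: □□□□□□□
□□□□□□□
□□□□□□□
□□□□□□□
□□□v□□□
□□□□□□□
□□□□□□□
□□□□□□□
step 1: □□□□□□□
□□□□□□□
□□□□□□□
□□□□□□□
□□<■□□□
□□□□□□□
□□□□□□□
□□□□□□□
step 2: □□□□□□□
□□□□□□□
□□□□□□□
□□^□□□□
□□■■□□□
□□□□□□□
□□□□□□□
□□□□□□□
step 3: □□□□□□□
□□□□□□□
□□□□□□□
□□■>□□□
□□■■□□□
□□□□□□□
□□□□□□□
□□□□□□□
step 4: □□□□□□□
□□□□□□□
□□□□□□□
□□■■□□□
□□■v□□□
□□□□□□□
□□□□□□□
□□□□□□□
step 5: □□□□□□□
□□□□□□□
□□□□□□□
□□■■□□□
□□■□>□□
□□□□□□□
□□□□□□□
□□□□□□□
step 6: □□□□□□□
□□□□□□□
□□□□□□□
□□■■□□□
□□■□■□□
□□□□v□□
□□□□□□□
□□□□□□□
step 7: □□□□□□□
□□□□□□□
□□□□□□□
□□■■□□□
□□■□■□□
□□□<■□□
□□□□□□□
□□□□□□□
step 8: □□□□□□□
□□□□□□□
□□□□□□□
□□■■□□□
□□■^■□□
□□□■■□□
□□□□□□□
□□□□□□□
step 9: □□□□□□□
□□□□□□□
□□□□□□□
□□■■□□□
□□■■>□□
□□□■■□□
□□□□□□□
□□□□□□□
step 10: □□□□□□□
□□□□□□□
□□□□□□□
□□■■^□□
□□■■□□□
□□□■■□□
□□□□□□□
□□□□□□□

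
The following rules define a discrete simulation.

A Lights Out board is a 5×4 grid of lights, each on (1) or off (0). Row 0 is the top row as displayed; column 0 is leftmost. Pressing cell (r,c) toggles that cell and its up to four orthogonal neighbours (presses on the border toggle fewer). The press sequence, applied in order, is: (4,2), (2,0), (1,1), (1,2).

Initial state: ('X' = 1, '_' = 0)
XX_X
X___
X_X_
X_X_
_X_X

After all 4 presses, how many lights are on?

step 0: XX_X
X___
X_X_
X_X_
_X_X
step 1: XX_X
X___
X_X_
X___
__X_
step 2: XX_X
____
_XX_
____
__X_
step 3: X__X
XXX_
__X_
____
__X_
step 4: X_XX
X__X
____
____
__X_

6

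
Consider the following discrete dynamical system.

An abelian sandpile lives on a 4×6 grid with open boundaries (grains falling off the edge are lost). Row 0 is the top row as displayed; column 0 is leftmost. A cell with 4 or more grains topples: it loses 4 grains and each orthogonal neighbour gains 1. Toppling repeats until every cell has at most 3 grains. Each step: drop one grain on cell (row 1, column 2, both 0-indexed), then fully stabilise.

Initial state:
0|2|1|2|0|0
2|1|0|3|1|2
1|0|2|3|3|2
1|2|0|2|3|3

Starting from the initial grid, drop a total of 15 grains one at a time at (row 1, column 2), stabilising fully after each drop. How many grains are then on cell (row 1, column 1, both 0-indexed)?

k=0  0|2|1|2|0|0
2|1|0|3|1|2
1|0|2|3|3|2
1|2|0|2|3|3
k=1  0|2|1|2|0|0
2|1|1|3|1|2
1|0|2|3|3|2
1|2|0|2|3|3
k=2  0|2|1|2|0|0
2|1|2|3|1|2
1|0|2|3|3|2
1|2|0|2|3|3
k=3  0|2|1|2|0|0
2|1|3|3|1|2
1|0|2|3|3|2
1|2|0|2|3|3
k=4  0|2|2|3|0|0
2|2|2|1|3|3
1|1|0|3|2|0
1|2|2|0|2|1
k=5  0|2|2|3|0|0
2|2|3|1|3|3
1|1|0|3|2|0
1|2|2|0|2|1
k=6  0|2|3|3|0|0
2|3|0|2|3|3
1|1|1|3|2|0
1|2|2|0|2|1
k=7  0|2|3|3|0|0
2|3|1|2|3|3
1|1|1|3|2|0
1|2|2|0|2|1
k=8  0|2|3|3|0|0
2|3|2|2|3|3
1|1|1|3|2|0
1|2|2|0|2|1
k=9  0|2|3|3|0|0
2|3|3|2|3|3
1|1|1|3|2|0
1|2|2|0|2|1
k=10  1|0|2|1|2|1
3|1|3|2|2|0
1|2|3|1|0|2
1|2|2|1|3|1
k=11  1|0|3|1|2|1
3|2|1|3|2|0
1|3|0|2|0|2
1|2|3|1|3|1
k=12  1|0|3|1|2|1
3|2|2|3|2|0
1|3|0|2|0|2
1|2|3|1|3|1
k=13  1|0|3|1|2|1
3|2|3|3|2|0
1|3|0|2|0|2
1|2|3|1|3|1
k=14  1|1|0|3|2|1
3|3|2|0|3|0
1|3|1|3|0|2
1|2|3|1|3|1
k=15  1|1|0|3|2|1
3|3|3|0|3|0
1|3|1|3|0|2
1|2|3|1|3|1

3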